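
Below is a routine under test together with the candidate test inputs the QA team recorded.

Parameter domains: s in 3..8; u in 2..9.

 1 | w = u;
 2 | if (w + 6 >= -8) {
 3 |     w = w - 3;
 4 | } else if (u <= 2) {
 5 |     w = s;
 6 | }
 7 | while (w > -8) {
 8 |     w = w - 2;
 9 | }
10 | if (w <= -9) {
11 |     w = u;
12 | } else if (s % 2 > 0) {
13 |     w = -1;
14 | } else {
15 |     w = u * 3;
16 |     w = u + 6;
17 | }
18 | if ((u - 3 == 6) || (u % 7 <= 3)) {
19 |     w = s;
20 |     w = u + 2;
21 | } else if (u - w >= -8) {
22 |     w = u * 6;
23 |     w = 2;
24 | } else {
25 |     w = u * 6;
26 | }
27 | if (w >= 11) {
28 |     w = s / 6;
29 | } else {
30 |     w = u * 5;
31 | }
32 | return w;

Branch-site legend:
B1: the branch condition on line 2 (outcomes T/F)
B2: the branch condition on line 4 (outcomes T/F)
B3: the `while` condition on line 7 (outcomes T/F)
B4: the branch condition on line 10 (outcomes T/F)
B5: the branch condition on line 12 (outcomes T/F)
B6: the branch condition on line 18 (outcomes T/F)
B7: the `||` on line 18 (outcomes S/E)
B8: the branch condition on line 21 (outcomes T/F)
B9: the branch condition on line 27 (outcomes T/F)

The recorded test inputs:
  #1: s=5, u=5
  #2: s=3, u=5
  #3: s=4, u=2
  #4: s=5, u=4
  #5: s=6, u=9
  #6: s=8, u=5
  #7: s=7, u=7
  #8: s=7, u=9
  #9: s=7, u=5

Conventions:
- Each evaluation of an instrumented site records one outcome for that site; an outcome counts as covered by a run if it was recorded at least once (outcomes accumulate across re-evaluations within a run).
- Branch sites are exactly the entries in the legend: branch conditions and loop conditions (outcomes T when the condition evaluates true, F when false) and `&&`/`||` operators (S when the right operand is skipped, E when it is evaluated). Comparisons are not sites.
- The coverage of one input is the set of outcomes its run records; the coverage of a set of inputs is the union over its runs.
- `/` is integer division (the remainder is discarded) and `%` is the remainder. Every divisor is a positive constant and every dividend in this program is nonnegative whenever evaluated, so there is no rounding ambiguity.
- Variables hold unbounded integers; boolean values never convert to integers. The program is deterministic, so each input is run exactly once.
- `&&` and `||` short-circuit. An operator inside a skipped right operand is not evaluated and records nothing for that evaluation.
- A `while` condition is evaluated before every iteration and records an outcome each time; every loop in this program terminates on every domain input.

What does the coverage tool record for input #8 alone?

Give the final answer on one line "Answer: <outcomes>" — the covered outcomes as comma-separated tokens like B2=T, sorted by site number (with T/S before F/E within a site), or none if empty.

Tracing the run of input #8 (s=7, u=9):
  B1->T, B3->T, B3->T, B3->T, B3->T, B3->T, B3->T, B3->T, B3->F, B4->F
  B5->T, B7->S, B6->T, B9->T
collecting distinct outcomes: B1=T, B3=T, B3=F, B4=F, B5=T, B6=T, B7=S, B9=T

Answer: B1=T, B3=T, B3=F, B4=F, B5=T, B6=T, B7=S, B9=T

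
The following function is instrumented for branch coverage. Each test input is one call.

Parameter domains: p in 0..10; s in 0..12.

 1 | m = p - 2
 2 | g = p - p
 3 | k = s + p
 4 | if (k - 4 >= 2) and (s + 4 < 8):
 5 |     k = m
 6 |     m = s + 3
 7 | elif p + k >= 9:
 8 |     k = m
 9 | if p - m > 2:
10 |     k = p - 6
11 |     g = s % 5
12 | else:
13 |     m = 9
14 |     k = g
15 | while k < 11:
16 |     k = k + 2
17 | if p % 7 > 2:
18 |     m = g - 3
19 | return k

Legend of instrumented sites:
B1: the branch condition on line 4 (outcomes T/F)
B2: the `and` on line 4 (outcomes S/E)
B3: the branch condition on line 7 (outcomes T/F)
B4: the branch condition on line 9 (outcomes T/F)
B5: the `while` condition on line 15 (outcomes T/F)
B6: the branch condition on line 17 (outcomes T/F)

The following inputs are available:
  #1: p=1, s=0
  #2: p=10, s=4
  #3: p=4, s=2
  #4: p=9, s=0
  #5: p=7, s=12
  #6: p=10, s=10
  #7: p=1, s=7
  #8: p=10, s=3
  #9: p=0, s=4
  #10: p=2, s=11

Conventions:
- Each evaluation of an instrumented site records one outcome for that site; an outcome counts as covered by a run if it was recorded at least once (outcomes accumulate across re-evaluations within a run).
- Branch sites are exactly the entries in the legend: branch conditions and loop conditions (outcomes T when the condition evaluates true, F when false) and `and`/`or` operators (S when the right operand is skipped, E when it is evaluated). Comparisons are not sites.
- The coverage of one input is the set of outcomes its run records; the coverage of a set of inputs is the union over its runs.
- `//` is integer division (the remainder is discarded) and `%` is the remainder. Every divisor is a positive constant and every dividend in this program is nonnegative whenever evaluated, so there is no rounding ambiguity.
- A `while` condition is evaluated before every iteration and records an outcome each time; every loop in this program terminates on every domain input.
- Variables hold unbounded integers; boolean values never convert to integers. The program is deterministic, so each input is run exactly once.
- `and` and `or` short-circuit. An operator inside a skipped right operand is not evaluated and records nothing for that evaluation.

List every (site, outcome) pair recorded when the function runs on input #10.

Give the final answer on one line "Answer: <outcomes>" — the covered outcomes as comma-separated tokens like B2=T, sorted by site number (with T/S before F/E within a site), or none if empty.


Event log for input #10 (p=2, s=11):
  B2->E, B1->F, B3->T, B4->F, B5->T, B5->T, B5->T, B5->T, B5->T, B5->T
  B5->F, B6->F
deduplicating events, the covered set is: B1=F, B2=E, B3=T, B4=F, B5=T, B5=F, B6=F
Answer: B1=F, B2=E, B3=T, B4=F, B5=T, B5=F, B6=F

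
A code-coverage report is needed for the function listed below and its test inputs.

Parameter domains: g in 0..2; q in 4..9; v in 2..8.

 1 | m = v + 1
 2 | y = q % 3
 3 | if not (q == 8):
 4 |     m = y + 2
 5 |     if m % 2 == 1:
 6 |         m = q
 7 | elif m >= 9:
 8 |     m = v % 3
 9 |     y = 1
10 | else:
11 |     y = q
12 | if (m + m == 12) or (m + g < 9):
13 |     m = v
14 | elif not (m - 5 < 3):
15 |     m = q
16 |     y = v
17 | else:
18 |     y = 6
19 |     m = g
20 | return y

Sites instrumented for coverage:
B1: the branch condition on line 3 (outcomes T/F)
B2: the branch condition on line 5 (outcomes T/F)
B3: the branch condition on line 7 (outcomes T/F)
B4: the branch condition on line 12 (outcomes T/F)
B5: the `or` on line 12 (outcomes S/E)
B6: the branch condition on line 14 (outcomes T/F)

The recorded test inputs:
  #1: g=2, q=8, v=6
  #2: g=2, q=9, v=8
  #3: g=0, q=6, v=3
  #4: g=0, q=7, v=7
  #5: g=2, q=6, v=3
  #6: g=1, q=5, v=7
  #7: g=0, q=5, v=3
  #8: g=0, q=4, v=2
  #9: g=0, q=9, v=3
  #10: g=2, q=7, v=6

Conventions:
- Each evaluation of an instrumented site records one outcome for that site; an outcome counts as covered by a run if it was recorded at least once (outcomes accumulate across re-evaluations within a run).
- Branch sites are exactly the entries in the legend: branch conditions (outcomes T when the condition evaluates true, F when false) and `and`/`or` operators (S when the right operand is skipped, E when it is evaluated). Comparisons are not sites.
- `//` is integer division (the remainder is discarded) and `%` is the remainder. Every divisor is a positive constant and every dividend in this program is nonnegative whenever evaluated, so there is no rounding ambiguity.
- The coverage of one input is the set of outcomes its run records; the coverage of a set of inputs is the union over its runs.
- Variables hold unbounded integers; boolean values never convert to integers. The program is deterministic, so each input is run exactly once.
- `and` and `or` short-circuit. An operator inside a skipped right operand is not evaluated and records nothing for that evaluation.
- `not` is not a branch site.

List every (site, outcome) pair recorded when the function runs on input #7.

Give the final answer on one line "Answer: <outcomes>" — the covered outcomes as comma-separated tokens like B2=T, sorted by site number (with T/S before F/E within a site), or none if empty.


Tracing the run of input #7 (g=0, q=5, v=3):
  B1->T, B2->F, B5->E, B4->T
as a set, this run covers: B1=T, B2=F, B4=T, B5=E
Answer: B1=T, B2=F, B4=T, B5=E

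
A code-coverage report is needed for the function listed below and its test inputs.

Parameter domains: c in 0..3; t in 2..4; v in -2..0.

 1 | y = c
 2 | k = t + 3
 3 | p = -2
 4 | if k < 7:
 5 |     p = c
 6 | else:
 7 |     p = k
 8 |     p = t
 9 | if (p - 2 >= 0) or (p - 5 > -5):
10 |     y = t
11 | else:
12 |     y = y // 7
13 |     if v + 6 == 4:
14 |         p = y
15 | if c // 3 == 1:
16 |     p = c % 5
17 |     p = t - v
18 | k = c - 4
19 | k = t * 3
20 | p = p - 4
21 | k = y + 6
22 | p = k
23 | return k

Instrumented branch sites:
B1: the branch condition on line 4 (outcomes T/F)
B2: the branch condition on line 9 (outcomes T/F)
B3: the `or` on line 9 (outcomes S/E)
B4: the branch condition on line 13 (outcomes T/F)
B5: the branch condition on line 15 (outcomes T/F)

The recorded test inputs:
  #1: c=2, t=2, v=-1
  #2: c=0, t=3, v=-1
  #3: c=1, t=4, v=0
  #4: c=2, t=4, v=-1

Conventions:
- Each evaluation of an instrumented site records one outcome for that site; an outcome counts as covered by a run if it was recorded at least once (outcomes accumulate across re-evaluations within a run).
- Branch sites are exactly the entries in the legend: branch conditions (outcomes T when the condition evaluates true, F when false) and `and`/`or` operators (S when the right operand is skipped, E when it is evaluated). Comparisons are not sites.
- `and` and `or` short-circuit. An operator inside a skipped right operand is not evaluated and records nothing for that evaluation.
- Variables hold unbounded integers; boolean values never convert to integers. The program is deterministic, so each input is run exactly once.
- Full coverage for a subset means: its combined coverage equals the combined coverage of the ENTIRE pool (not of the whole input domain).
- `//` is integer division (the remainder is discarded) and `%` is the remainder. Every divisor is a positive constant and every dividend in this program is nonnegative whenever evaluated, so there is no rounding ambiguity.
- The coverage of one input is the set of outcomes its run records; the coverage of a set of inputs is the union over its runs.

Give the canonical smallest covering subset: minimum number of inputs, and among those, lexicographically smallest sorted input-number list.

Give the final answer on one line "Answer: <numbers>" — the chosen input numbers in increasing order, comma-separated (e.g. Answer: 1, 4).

#1 (c=2, t=2, v=-1) -> B1->T, B3->S, B2->T, B5->F; covered: B1=T, B2=T, B3=S, B5=F
#2 (c=0, t=3, v=-1) -> B1->T, B3->E, B2->F, B4->F, B5->F; covered: B1=T, B2=F, B3=E, B4=F, B5=F
#3 (c=1, t=4, v=0) -> B1->F, B3->S, B2->T, B5->F; covered: B1=F, B2=T, B3=S, B5=F
#4 (c=2, t=4, v=-1) -> B1->F, B3->S, B2->T, B5->F; covered: B1=F, B2=T, B3=S, B5=F
union over all inputs: B1=T, B1=F, B2=T, B2=F, B3=S, B3=E, B4=F, B5=F (8 outcomes)
no size-1 subset reaches all 8 outcomes (best union: 5/8)
at size 2, {2, 3} reaches all 8 outcomes; every lexicographically earlier size-2 subset fails

Answer: 2, 3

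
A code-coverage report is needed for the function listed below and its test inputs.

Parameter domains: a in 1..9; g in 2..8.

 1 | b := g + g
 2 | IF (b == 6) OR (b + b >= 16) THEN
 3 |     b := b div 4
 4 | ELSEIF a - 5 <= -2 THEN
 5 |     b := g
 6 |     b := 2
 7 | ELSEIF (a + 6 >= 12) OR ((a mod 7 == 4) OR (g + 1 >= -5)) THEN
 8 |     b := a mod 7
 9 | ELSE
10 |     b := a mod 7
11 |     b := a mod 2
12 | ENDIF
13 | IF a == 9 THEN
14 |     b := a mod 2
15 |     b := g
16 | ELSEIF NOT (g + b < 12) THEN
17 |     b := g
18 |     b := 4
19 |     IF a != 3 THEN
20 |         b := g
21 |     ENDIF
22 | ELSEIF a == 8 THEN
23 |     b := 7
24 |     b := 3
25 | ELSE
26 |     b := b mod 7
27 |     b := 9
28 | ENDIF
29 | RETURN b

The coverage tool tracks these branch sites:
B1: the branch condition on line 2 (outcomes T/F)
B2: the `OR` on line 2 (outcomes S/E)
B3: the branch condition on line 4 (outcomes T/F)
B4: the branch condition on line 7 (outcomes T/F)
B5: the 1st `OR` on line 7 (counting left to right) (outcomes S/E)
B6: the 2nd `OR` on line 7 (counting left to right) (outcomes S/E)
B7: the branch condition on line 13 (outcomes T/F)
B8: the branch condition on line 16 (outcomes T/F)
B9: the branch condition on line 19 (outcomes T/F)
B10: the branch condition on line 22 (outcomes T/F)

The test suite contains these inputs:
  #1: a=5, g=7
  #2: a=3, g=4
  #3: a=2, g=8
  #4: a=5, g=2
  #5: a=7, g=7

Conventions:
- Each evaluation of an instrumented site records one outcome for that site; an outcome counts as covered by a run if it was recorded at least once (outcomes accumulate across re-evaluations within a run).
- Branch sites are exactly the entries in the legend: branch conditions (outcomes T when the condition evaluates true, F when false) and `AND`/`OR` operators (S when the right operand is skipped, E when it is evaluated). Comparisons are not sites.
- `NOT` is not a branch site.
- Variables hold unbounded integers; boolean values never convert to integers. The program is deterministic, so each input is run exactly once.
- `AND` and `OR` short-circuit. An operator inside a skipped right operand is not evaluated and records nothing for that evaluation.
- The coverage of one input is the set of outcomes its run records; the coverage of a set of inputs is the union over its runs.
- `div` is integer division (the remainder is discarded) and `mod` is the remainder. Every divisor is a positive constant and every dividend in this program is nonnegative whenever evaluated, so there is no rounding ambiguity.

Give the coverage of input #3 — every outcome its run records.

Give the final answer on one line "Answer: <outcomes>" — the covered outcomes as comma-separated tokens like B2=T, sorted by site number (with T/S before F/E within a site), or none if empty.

Simulating input #3 (a=2, g=8) step by step:
  B2->E, B1->T, B7->F, B8->T, B9->T
collecting distinct outcomes: B1=T, B2=E, B7=F, B8=T, B9=T

Answer: B1=T, B2=E, B7=F, B8=T, B9=T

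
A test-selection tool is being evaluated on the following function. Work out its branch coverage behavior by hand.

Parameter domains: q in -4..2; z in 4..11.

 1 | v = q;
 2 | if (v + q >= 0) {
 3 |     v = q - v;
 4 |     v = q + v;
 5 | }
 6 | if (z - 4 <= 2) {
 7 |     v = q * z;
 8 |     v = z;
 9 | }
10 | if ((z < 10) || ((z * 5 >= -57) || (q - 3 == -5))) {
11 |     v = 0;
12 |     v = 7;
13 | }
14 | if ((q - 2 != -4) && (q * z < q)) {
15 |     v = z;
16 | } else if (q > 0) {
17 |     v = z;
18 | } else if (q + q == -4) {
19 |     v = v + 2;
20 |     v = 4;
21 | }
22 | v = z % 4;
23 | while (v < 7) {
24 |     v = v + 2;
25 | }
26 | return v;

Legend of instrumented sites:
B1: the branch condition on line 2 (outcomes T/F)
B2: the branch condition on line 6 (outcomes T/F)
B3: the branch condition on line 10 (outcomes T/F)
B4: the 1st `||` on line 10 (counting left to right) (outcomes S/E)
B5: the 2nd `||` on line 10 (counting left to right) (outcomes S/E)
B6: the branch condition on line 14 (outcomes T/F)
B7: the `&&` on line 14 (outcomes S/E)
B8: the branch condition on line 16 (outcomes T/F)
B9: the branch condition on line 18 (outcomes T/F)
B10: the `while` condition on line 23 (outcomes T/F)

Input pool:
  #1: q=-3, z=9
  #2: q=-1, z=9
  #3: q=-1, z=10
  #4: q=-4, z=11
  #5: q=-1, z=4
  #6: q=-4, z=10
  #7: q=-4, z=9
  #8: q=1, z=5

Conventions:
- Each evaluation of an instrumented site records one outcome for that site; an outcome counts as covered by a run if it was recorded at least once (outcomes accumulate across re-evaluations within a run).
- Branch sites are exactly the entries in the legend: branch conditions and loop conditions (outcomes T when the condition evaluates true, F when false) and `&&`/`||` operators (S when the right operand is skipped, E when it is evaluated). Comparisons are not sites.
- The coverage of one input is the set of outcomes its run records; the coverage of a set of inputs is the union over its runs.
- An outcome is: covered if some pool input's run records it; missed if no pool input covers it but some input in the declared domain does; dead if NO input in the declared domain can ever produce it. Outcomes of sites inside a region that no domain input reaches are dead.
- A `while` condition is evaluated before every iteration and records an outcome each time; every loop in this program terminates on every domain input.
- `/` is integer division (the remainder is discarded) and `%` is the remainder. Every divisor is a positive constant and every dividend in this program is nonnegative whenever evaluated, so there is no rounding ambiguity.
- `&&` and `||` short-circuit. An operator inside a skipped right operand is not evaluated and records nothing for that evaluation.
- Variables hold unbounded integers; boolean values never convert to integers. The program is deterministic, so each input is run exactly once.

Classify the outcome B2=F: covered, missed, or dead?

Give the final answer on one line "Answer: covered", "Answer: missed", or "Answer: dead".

B2=F is recorded by pool input(s) 1, 2, 3, 4, 6, 7 -> covered

Answer: covered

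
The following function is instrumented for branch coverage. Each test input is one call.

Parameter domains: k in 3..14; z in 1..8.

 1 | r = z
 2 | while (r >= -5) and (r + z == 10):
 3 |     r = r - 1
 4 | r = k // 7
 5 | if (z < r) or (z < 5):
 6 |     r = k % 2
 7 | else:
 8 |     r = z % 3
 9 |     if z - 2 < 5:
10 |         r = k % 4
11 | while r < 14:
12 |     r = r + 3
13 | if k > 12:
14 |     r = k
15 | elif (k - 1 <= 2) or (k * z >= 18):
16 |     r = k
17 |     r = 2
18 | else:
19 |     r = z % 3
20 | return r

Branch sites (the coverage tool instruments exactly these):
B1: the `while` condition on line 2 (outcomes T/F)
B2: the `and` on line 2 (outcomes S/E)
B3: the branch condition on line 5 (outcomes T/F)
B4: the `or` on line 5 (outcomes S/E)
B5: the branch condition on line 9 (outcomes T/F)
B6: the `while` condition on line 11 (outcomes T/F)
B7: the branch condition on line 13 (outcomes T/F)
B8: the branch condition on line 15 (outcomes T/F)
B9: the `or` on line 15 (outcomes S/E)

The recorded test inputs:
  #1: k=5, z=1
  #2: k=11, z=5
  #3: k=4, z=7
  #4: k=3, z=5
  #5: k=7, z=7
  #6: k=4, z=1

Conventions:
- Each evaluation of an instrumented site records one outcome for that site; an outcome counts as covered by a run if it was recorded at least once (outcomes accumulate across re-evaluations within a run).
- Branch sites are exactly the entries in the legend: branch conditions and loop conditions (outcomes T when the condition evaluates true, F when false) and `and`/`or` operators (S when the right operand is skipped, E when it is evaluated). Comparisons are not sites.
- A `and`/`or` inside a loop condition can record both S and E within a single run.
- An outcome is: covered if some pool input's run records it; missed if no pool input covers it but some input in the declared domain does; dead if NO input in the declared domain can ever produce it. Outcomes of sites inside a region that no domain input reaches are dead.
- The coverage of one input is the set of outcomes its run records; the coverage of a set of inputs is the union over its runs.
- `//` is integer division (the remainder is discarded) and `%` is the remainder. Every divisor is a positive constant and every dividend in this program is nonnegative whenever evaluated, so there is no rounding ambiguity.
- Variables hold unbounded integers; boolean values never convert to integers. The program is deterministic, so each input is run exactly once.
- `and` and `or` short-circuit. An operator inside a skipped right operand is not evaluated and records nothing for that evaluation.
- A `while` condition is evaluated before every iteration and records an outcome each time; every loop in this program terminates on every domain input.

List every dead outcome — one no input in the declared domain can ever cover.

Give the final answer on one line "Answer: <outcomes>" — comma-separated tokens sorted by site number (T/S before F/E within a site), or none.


sweeping the full domain (96 inputs) for each outcome:
  B2=S: never recorded by any domain input -> dead
  reachable outcomes have witnesses, e.g. B1=T (e.g. k=3, z=5), B1=F (e.g. k=3, z=1), B2=E (e.g. k=3, z=1), B3=T (e.g. k=3, z=1)
Answer: B2=S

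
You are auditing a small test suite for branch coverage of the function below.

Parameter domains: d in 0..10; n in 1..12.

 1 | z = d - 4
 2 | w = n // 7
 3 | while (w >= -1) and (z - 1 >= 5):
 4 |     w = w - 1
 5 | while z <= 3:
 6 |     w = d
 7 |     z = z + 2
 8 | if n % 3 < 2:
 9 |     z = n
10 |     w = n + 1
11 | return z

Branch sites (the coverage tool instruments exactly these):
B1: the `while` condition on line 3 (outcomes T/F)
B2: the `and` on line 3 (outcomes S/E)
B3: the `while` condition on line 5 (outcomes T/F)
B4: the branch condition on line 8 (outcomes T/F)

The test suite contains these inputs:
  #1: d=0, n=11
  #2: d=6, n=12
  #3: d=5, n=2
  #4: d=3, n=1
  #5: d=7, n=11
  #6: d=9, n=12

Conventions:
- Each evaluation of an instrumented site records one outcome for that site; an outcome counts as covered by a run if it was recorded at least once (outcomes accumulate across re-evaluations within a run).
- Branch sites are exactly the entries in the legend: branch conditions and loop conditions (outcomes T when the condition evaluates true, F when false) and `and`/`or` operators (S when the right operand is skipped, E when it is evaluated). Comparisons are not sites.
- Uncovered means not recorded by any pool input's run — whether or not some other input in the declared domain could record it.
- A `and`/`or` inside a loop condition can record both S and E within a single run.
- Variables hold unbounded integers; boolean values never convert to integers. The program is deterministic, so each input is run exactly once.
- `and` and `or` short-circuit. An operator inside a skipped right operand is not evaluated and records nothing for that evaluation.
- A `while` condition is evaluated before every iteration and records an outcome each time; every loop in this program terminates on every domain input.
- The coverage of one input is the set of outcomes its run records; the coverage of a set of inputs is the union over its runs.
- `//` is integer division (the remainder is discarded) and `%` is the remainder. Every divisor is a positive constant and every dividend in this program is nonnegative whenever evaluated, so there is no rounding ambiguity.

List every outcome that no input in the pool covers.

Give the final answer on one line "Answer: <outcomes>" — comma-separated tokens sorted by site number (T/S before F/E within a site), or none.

run #1 (d=0, n=11) runs B2->E, B1->F, B3->T, B3->T, B3->T, B3->T, B3->F, B4->F; records B1=F, B2=E, B3=T, B3=F, B4=F
run #2 (d=6, n=12) runs B2->E, B1->F, B3->T, B3->F, B4->T; records B1=F, B2=E, B3=T, B3=F, B4=T
run #3 (d=5, n=2) runs B2->E, B1->F, B3->T, B3->T, B3->F, B4->F; records B1=F, B2=E, B3=T, B3=F, B4=F
run #4 (d=3, n=1) runs B2->E, B1->F, B3->T, B3->T, B3->T, B3->F, B4->T; records B1=F, B2=E, B3=T, B3=F, B4=T
run #5 (d=7, n=11) runs B2->E, B1->F, B3->T, B3->F, B4->F; records B1=F, B2=E, B3=T, B3=F, B4=F
run #6 (d=9, n=12) runs B2->E, B1->F, B3->F, B4->T; records B1=F, B2=E, B3=F, B4=T
union over the pool: B1=F, B2=E, B3=T, B3=F, B4=T, B4=F
uncovered (2 of 8): B1=T, B2=S

Answer: B1=T, B2=S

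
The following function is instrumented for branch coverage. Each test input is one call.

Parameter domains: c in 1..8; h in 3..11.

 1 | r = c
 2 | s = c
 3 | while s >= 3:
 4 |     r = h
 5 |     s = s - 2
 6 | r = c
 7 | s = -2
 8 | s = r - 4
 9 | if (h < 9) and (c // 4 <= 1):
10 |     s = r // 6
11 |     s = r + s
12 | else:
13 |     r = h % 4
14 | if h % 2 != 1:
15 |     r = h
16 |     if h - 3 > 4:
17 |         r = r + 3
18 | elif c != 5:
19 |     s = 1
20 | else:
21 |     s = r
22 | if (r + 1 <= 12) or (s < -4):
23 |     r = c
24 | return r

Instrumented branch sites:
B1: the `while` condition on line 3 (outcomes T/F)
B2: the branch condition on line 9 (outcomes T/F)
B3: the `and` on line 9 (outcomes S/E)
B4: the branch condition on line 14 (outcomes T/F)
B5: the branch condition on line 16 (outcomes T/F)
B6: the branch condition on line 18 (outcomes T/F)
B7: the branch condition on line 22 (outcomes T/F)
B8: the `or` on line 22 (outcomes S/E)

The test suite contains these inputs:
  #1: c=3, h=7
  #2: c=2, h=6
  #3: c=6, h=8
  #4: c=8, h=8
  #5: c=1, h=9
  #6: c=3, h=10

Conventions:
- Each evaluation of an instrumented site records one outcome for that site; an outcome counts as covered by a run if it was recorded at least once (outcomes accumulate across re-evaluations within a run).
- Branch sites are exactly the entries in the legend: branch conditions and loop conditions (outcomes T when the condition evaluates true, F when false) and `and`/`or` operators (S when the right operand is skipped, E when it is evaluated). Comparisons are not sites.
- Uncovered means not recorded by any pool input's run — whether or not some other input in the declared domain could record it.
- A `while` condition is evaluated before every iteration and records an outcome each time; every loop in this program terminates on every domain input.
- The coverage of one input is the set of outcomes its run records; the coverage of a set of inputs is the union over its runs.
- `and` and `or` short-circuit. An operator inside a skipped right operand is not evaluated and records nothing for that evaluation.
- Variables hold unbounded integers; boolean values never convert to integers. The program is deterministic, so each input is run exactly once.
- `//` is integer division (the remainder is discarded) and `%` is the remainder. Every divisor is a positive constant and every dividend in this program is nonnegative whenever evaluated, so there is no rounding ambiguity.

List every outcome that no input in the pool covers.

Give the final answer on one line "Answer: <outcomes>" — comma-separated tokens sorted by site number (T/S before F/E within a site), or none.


run #1 (c=3, h=7) runs B1->T, B1->F, B3->E, B2->T, B4->F, B6->T, B8->S, B7->T; records B1=T, B1=F, B2=T, B3=E, B4=F, B6=T, B7=T, B8=S
run #2 (c=2, h=6) runs B1->F, B3->E, B2->T, B4->T, B5->F, B8->S, B7->T; records B1=F, B2=T, B3=E, B4=T, B5=F, B7=T, B8=S
run #3 (c=6, h=8) runs B1->T, B1->T, B1->F, B3->E, B2->T, B4->T, B5->T, B8->S, B7->T; records B1=T, B1=F, B2=T, B3=E, B4=T, B5=T, B7=T, B8=S
run #4 (c=8, h=8) runs B1->T, B1->T, B1->T, B1->F, B3->E, B2->F, B4->T, B5->T, B8->S, B7->T; records B1=T, B1=F, B2=F, B3=E, B4=T, B5=T, B7=T, B8=S
run #5 (c=1, h=9) runs B1->F, B3->S, B2->F, B4->F, B6->T, B8->S, B7->T; records B1=F, B2=F, B3=S, B4=F, B6=T, B7=T, B8=S
run #6 (c=3, h=10) runs B1->T, B1->F, B3->S, B2->F, B4->T, B5->T, B8->E, B7->F; records B1=T, B1=F, B2=F, B3=S, B4=T, B5=T, B7=F, B8=E
union over the pool: B1=T, B1=F, B2=T, B2=F, B3=S, B3=E, B4=T, B4=F, B5=T, B5=F, B6=T, B7=T, B7=F, B8=S, B8=E
uncovered (1 of 16): B6=F
Answer: B6=F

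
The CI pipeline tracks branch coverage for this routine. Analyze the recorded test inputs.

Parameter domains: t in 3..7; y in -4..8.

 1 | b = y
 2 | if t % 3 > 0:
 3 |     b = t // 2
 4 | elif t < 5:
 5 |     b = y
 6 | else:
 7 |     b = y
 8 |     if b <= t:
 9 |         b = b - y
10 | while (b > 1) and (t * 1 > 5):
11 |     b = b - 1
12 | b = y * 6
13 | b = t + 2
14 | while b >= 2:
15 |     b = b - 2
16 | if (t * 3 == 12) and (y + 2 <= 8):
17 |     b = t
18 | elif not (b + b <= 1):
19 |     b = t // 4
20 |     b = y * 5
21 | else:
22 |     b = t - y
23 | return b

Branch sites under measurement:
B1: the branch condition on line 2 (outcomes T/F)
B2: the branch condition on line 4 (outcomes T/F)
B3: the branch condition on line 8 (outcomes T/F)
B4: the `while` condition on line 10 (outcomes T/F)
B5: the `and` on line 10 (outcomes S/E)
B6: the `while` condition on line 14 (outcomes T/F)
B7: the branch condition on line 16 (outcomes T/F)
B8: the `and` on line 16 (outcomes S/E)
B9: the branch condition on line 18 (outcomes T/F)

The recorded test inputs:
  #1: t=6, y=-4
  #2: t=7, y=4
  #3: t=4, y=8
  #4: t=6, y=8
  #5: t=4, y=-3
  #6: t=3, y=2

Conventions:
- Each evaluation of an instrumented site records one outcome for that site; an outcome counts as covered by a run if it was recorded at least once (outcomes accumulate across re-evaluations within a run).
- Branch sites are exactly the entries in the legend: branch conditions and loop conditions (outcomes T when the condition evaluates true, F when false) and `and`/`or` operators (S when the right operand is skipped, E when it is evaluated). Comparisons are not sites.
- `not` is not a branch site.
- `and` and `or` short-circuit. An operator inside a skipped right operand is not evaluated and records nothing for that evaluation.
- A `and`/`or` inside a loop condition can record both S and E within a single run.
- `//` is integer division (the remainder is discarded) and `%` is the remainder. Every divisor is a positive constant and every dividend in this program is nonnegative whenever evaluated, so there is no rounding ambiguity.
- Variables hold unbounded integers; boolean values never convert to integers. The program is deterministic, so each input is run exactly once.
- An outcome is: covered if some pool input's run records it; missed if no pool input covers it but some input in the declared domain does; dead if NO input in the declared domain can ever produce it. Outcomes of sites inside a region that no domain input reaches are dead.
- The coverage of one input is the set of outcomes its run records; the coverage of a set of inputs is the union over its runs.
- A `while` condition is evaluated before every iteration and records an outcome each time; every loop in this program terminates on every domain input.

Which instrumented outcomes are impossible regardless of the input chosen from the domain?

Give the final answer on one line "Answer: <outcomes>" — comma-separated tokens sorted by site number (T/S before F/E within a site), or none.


running all 65 domain inputs and tallying outcomes:
  reachable outcomes have witnesses, e.g. B1=T (e.g. t=4, y=-4), B1=F (e.g. t=3, y=-4), B2=T (e.g. t=3, y=-4), B2=F (e.g. t=6, y=-4)
Answer: none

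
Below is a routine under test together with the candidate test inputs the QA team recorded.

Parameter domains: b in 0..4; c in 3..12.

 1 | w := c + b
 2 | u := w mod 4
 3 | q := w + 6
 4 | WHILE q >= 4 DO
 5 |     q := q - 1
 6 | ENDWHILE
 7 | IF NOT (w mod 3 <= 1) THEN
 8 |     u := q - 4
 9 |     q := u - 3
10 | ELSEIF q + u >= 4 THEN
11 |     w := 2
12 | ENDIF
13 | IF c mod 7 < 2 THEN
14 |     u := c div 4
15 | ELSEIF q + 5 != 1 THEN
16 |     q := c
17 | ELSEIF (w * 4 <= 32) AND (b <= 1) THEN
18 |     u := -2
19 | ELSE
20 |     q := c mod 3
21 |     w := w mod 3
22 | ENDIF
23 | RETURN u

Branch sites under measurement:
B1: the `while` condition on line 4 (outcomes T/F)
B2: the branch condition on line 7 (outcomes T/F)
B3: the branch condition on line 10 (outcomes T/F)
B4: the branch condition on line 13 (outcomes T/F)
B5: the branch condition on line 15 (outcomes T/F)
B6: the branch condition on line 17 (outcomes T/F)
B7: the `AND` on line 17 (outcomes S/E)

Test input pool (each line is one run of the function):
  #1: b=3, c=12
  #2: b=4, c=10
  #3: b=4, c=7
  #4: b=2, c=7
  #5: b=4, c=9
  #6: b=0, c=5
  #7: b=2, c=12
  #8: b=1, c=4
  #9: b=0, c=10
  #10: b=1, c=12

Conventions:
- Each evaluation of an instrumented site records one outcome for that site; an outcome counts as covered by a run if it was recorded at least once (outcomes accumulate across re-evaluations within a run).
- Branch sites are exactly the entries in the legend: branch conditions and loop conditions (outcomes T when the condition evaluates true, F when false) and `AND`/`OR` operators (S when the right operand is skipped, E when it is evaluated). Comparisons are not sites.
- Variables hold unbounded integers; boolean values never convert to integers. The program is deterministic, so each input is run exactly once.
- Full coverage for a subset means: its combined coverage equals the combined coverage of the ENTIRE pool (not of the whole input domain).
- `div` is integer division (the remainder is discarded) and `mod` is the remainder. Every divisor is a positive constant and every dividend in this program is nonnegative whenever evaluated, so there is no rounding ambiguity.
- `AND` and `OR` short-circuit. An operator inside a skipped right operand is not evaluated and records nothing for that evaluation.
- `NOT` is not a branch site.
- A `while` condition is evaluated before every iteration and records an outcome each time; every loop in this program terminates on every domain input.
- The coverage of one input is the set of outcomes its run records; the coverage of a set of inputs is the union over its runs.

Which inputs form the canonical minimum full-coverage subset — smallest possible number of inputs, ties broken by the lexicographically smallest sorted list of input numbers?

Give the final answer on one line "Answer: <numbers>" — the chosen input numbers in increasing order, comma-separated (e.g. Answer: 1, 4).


input #1, b=3, c=12: events B1->T, B1->T, B1->T, B1->T, B1->T, B1->T, B1->T, B1->T, B1->T, B1->T, B1->T, B1->T, B1->T, B1->T, ...; outcomes B1=T, B1=F, B2=F, B3=T, B4=F, B5=T
input #2, b=4, c=10: events B1->T, B1->T, B1->T, B1->T, B1->T, B1->T, B1->T, B1->T, B1->T, B1->T, B1->T, B1->T, B1->T, B1->T, ...; outcomes B1=T, B1=F, B2=T, B4=F, B5=F, B6=F, B7=S
input #3, b=4, c=7: events B1->T, B1->T, B1->T, B1->T, B1->T, B1->T, B1->T, B1->T, B1->T, B1->T, B1->T, B1->T, B1->T, B1->T, ...; outcomes B1=T, B1=F, B2=T, B4=T
input #4, b=2, c=7: events B1->T, B1->T, B1->T, B1->T, B1->T, B1->T, B1->T, B1->T, B1->T, B1->T, B1->T, B1->T, B1->F, B2->F, ...; outcomes B1=T, B1=F, B2=F, B3=T, B4=T
input #5, b=4, c=9: events B1->T, B1->T, B1->T, B1->T, B1->T, B1->T, B1->T, B1->T, B1->T, B1->T, B1->T, B1->T, B1->T, B1->T, ...; outcomes B1=T, B1=F, B2=F, B3=T, B4=F, B5=T
input #6, b=0, c=5: events B1->T, B1->T, B1->T, B1->T, B1->T, B1->T, B1->T, B1->T, B1->F, B2->T, B4->F, B5->F, B7->E, B6->T; outcomes B1=T, B1=F, B2=T, B4=F, B5=F, B6=T, B7=E
input #7, b=2, c=12: events B1->T, B1->T, B1->T, B1->T, B1->T, B1->T, B1->T, B1->T, B1->T, B1->T, B1->T, B1->T, B1->T, B1->T, ...; outcomes B1=T, B1=F, B2=T, B4=F, B5=F, B6=F, B7=S
input #8, b=1, c=4: events B1->T, B1->T, B1->T, B1->T, B1->T, B1->T, B1->T, B1->T, B1->F, B2->T, B4->F, B5->F, B7->E, B6->T; outcomes B1=T, B1=F, B2=T, B4=F, B5=F, B6=T, B7=E
input #9, b=0, c=10: events B1->T, B1->T, B1->T, B1->T, B1->T, B1->T, B1->T, B1->T, B1->T, B1->T, B1->T, B1->T, B1->T, B1->F, ...; outcomes B1=T, B1=F, B2=F, B3=T, B4=F, B5=T
input #10, b=1, c=12: events B1->T, B1->T, B1->T, B1->T, B1->T, B1->T, B1->T, B1->T, B1->T, B1->T, B1->T, B1->T, B1->T, B1->T, ...; outcomes B1=T, B1=F, B2=F, B3=T, B4=F, B5=T
union over all inputs: B1=T, B1=F, B2=T, B2=F, B3=T, B4=T, B4=F, B5=T, B5=F, B6=T, B6=F, B7=S, B7=E (13 outcomes)
every size-1 subset falls short of the 13 outcomes (best: 7/13)
every size-2 subset falls short of the 13 outcomes (best: 10/13)
every size-3 subset falls short of the 13 outcomes (best: 12/13)
at size 4, {1, 2, 3, 6} reaches all 13 outcomes; every lexicographically earlier size-4 subset fails
Answer: 1, 2, 3, 6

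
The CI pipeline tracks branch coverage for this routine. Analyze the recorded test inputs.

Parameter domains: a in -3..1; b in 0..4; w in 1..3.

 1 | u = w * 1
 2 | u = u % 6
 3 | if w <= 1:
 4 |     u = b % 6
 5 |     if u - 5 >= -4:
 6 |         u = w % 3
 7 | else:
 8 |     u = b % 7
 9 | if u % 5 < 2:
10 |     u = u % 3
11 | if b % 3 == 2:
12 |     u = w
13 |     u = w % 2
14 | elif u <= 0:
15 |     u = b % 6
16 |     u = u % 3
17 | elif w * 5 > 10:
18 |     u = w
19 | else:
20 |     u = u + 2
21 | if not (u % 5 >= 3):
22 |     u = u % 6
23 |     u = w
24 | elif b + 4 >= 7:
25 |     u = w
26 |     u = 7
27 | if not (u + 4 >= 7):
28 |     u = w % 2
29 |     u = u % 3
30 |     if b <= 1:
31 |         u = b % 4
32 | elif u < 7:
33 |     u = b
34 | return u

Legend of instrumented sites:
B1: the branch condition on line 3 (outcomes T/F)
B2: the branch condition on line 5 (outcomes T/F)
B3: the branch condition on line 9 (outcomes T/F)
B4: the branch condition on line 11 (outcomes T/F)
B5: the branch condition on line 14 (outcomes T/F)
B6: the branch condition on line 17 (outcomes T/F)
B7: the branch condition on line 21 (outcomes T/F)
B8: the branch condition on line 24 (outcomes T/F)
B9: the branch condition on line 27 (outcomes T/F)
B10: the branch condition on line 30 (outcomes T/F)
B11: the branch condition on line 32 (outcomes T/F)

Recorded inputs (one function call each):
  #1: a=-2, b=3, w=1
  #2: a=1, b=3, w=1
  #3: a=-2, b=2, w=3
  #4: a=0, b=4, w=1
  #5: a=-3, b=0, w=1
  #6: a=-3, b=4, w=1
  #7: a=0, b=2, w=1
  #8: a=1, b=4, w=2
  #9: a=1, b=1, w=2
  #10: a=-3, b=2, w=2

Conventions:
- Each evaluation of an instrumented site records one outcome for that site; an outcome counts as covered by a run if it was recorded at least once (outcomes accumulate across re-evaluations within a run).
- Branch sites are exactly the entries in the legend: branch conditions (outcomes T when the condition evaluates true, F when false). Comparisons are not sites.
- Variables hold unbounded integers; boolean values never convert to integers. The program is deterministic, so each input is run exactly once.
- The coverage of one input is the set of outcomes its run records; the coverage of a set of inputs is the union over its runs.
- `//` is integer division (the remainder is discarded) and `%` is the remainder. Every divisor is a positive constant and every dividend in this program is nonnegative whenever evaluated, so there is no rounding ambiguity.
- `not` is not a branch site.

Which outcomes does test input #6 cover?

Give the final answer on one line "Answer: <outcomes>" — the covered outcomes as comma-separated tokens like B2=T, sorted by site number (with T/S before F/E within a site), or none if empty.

Event log for input #6 (a=-3, b=4, w=1):
  B1->T, B2->T, B3->T, B4->F, B5->F, B6->F, B7->F, B8->T, B9->F, B11->F
deduplicating events, the covered set is: B1=T, B2=T, B3=T, B4=F, B5=F, B6=F, B7=F, B8=T, B9=F, B11=F

Answer: B1=T, B2=T, B3=T, B4=F, B5=F, B6=F, B7=F, B8=T, B9=F, B11=F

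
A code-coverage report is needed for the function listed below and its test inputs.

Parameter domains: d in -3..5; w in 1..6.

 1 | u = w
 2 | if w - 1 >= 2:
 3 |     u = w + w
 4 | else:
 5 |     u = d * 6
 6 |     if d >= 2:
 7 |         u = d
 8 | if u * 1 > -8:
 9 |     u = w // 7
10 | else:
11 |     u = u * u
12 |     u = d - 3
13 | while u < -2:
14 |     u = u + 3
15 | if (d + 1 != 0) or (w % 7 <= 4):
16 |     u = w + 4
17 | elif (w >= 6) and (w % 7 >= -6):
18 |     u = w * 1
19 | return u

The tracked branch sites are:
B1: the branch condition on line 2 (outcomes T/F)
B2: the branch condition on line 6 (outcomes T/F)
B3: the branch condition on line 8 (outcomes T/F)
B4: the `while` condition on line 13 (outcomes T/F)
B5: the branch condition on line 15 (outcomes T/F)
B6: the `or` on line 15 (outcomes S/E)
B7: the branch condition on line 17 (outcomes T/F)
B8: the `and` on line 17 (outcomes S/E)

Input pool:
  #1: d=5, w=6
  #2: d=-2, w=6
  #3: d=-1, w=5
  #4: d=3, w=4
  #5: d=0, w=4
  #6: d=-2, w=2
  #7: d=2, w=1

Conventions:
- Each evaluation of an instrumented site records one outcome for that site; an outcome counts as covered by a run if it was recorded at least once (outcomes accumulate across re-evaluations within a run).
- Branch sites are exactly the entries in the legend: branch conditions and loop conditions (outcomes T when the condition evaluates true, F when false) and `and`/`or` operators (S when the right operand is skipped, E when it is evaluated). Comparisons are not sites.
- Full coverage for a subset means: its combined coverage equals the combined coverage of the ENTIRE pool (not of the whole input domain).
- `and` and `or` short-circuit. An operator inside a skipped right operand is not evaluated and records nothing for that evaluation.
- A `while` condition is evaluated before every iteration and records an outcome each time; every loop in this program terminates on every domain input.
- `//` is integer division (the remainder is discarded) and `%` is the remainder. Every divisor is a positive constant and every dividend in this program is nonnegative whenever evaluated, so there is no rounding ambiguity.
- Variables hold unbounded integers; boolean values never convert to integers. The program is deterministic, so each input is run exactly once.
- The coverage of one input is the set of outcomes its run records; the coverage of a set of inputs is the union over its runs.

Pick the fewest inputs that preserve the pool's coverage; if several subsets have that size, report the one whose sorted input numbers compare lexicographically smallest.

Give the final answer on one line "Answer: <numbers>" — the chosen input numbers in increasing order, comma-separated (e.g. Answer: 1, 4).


input #1, d=5, w=6: events B1->T, B3->T, B4->F, B6->S, B5->T; outcomes B1=T, B3=T, B4=F, B5=T, B6=S
input #2, d=-2, w=6: events B1->T, B3->T, B4->F, B6->S, B5->T; outcomes B1=T, B3=T, B4=F, B5=T, B6=S
input #3, d=-1, w=5: events B1->T, B3->T, B4->F, B6->E, B5->F, B8->S, B7->F; outcomes B1=T, B3=T, B4=F, B5=F, B6=E, B7=F, B8=S
input #4, d=3, w=4: events B1->T, B3->T, B4->F, B6->S, B5->T; outcomes B1=T, B3=T, B4=F, B5=T, B6=S
input #5, d=0, w=4: events B1->T, B3->T, B4->F, B6->S, B5->T; outcomes B1=T, B3=T, B4=F, B5=T, B6=S
input #6, d=-2, w=2: events B1->F, B2->F, B3->F, B4->T, B4->F, B6->S, B5->T; outcomes B1=F, B2=F, B3=F, B4=T, B4=F, B5=T, B6=S
input #7, d=2, w=1: events B1->F, B2->T, B3->T, B4->F, B6->S, B5->T; outcomes B1=F, B2=T, B3=T, B4=F, B5=T, B6=S
union over all inputs: B1=T, B1=F, B2=T, B2=F, B3=T, B3=F, B4=T, B4=F, B5=T, B5=F, B6=S, B6=E, B7=F, B8=S (14 outcomes)
checked all size-1 subsets: none covers 14 outcomes (max 7/14)
checked all size-2 subsets: none covers 14 outcomes (max 13/14)
size 3: inputs {3, 6, 7} cover all 14 outcomes, and no lexicographically smaller subset of this size does
Answer: 3, 6, 7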